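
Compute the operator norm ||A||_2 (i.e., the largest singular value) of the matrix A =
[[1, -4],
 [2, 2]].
||A||_2 = sqrt(20) ≈ 4.4721 (= sqrt(largest eigenvalue of A^T A))

||A||_2 = sigma_max(A) = sqrt(lambda_max(A^T A)). Form the symmetric matrix M = A^T A =
[[5, 0],
 [0, 20]].
Its characteristic polynomial (trace, determinant of M give the coefficients) is
  p(λ) = det(λ I - M) = λ^2 - 25λ + 100.
For λ^2 - 25λ + 100 the discriminant is 225. It is a perfect square (15^2), so the roots are rational: λ = (25 ± 15)/2 = 20, 5.
So the eigenvalues of A^T A are ≈ 5, 20 (all ≥ 0, as they must be for A^T A). The largest is λ_max = 20, hence ||A||_2 = sqrt(λ_max) = sqrt(20) ≈ 4.4721.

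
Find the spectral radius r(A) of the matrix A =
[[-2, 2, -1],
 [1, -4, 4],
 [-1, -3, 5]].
r(A) ≈ 3.9624

The eigenvalues of A are the roots of its characteristic polynomial. With M = A (coefficients from the trace, the sum of principal 2x2 minors, and det A):
  p(λ) = det(λ I - M) = λ^3 + λ^2 - 13λ - 5.
No integer candidate from the rational root theorem (±divisors of 5) is a root, so the roots are irrational. The cubic discriminant is Δ = 9472 > 0, so there are three distinct real roots. p(-4) = -1 and p(-3) = 16 have opposite signs, so a root lies in (-4, -3); Newton's method refines it to λ ≈ -3.9624. p(-1) = 8 and p(0) = -5 have opposite signs, so a root lies in (-1, 0); Newton's method refines it to λ ≈ -0.3778. p(3) = -8 and p(4) = 23 have opposite signs, so a root lies in (3, 4); Newton's method refines it to λ ≈ 3.3402. Check (Vieta): the three roots sum to -1, matching tr M = -1.
Thus the eigenvalues (to 4 decimals) are -3.9624 (modulus 3.9624); -0.3778 (modulus 0.3778); 3.3402 (modulus 3.3402). The spectral radius is the largest modulus: r(A) ≈ 3.9624. (Cross-check: r(A) ≤ ||A||_2 ≈ 8.3295; equality holds whenever A is normal, though it can also hold for some non-normal A.)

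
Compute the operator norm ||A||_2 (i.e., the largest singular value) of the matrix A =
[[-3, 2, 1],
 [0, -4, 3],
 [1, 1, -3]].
||A||_2 ≈ 5.7486 (= sqrt(largest eigenvalue of A^T A))

||A||_2 = sigma_max(A) = sqrt(lambda_max(A^T A)). Form the symmetric matrix M = A^T A =
[[10, -5, -6],
 [-5, 21, -13],
 [-6, -13, 19]].
Its characteristic polynomial (trace, sum of principal 2x2 minors, determinant of M give the coefficients) is
  p(λ) = det(λ I - M) = λ^3 - 50λ^2 + 569λ - 289.
No integer candidate from the rational root theorem (±divisors of 289) is a root, so the roots are irrational. The cubic discriminant is Δ = 73764297 > 0, so there are three distinct real roots. p(0) = -289 and p(1) = 231 have opposite signs, so a root lies in (0, 1); Newton's method refines it to λ ≈ 0.5326. p(16) = 111 and p(17) = -153 have opposite signs, so a root lies in (16, 17); Newton's method refines it to λ ≈ 16.421. p(33) = -25 and p(34) = 561 have opposite signs, so a root lies in (33, 34); Newton's method refines it to λ ≈ 33.0464. Check (Vieta): the three roots sum to 50, matching tr M = 50.
So the eigenvalues of A^T A are ≈ 0.5326, 16.421, 33.0464 (all ≥ 0, as they must be for A^T A). The largest is λ_max ≈ 33.0464, hence ||A||_2 = sqrt(λ_max) ≈ 5.7486.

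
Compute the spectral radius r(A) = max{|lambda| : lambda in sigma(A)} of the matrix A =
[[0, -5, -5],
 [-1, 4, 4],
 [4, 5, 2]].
r(A) ≈ 5.9212

The eigenvalues of A are the roots of its characteristic polynomial. With M = A (coefficients from the trace, the sum of principal 2x2 minors, and det A):
  p(λ) = det(λ I - M) = λ^3 - 6λ^2 + 3λ - 15.
No integer candidate from the rational root theorem (±divisors of 15) is a root, so the roots are irrational. The cubic discriminant is Δ = -13959 < 0, so there is one real root and a complex-conjugate pair. p(5) = -25 and p(6) = 3 have opposite signs, so a root lies in (5, 6); Newton's method refines it to λ ≈ 5.9212. Dividing out (λ - (5.9212)) leaves approximately λ^2 - 0.0788λ + 2.5333. For λ^2 - 0.0788λ + 2.5333 the discriminant is -10.1269. It is negative, so the remaining roots are the complex-conjugate pair λ ≈ 0.0394 ± 1.5911i. Their product equals the constant term, so |λ|^2 ≈ 2.5333 and |λ| ≈ 1.5916.
Thus the eigenvalues (to 4 decimals) are 5.9212 (modulus 5.9212); 0.0394 ± 1.5911i (modulus 1.5916). The spectral radius is the largest modulus: r(A) ≈ 5.9212. (Cross-check: r(A) ≤ ||A||_2 ≈ 10.4871; equality holds whenever A is normal, though it can also hold for some non-normal A.)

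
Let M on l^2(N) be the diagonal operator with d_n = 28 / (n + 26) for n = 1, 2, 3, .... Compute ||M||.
||M|| = 28/27 (attained at n = 1)

For M diagonal, ||M|| = sup_n |d_n| = sup_n 28/(n + 26). This is positive and strictly decreasing in n, so the supremum is attained at n = 1: d_1 = 28/(1 + 26) = 28/27. Hence ||M|| = 28/27.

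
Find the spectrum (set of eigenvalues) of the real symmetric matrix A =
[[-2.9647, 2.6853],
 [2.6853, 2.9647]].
sigma(A) ≈ {-4, 4}

A is real symmetric, so its spectrum consists of real eigenvalues. Expanding the characteristic polynomial of the displayed matrix gives
  det(λ I - A) = p(λ) = λ^2 + (0)λ + (-16).
Solving p(λ) = 0 yields eigenvalues ≈ -4, 4. (A is shown rounded to 4 decimals, so these recover the underlying integer eigenvalues to within that precision.)
Verification: the trace of A = 0 equals the sum of eigenvalues 0, and det(A) ≈ -16.0003 matches the eigenvalue product -16.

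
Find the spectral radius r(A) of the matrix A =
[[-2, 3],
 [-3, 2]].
r(A) = sqrt(5) ≈ 2.2361

The eigenvalues of A are the roots of its characteristic polynomial. With M = A (coefficients from the trace and determinant):
  p(λ) = det(λ I - M) = λ^2 + 5.
For λ^2 + 5 the discriminant is -20. It is negative, so the roots are the complex-conjugate pair λ = 0 ± (sqrt(20)/2) i ≈ 0 ± 2.2361i. For a conjugate pair the product of the roots equals the constant term, so |λ|^2 = 5 and |λ| = sqrt(5) ≈ 2.2361.
Thus the eigenvalues (to 4 decimals) are 0 ± 2.2361i (modulus 2.2361). The spectral radius is the largest modulus: r(A) = sqrt(5) ≈ 2.2361. (Cross-check: r(A) ≤ ||A||_2 ≈ 5; equality holds whenever A is normal, though it can also hold for some non-normal A.)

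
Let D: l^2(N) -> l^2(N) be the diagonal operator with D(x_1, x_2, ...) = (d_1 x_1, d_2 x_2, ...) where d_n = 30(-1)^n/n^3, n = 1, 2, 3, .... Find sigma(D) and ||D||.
sigma(D) = {30(-1)^n/n^3 : n ≥ 1} ∪ {0}; ||D|| = 30

A bounded diagonal operator on l^2 with diagonal entries d_n has spectrum equal to the closure of {d_n : n ≥ 1}: every d_n is an eigenvalue (with eigenvector e_n), so {d_n} ⊂ sigma(D); the spectrum is closed, so its closure is too; and for lambda not in the closure, (D - lambda I) has bounded inverse (the diagonal entries 1/(d_n - lambda) are bounded). For our sequence d_n = 30(-1)^n/n^3, n = 1, 2, 3, ...:
  - {d_n} = {30(-1)^n/n^3 : n ≥ 1}; the only limit point is 0
  - closure = {30(-1)^n/n^3 : n ≥ 1} ∪ {0}
For the norm: a diagonal operator has ||D|| = sup_n |d_n|. Here |d_n| = 30/n^3 is decreasing, so sup_n |d_n| = |d_1| = 30. So ||D|| = 30.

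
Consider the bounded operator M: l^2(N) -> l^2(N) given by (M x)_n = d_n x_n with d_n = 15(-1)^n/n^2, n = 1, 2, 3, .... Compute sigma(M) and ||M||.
sigma(M) = {15(-1)^n/n^2 : n ≥ 1} ∪ {0}; ||M|| = 15

A bounded diagonal operator on l^2 with diagonal entries d_n has spectrum equal to the closure of {d_n : n ≥ 1}: every d_n is an eigenvalue (with eigenvector e_n), so {d_n} ⊂ sigma(M); the spectrum is closed, so its closure is too; and for lambda not in the closure, (M - lambda I) has bounded inverse (the diagonal entries 1/(d_n - lambda) are bounded). For our sequence d_n = 15(-1)^n/n^2, n = 1, 2, 3, ...:
  - {d_n} = {15(-1)^n/n^2 : n ≥ 1}; the only limit point is 0
  - closure = {15(-1)^n/n^2 : n ≥ 1} ∪ {0}
For the norm: a diagonal operator has ||M|| = sup_n |d_n|. Here |d_n| = 15/n^2 is decreasing, so sup_n |d_n| = |d_1| = 15. So ||M|| = 15.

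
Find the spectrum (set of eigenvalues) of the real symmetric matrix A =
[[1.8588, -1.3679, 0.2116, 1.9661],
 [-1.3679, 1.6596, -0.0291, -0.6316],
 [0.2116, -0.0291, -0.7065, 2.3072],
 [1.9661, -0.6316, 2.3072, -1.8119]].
sigma(A) ≈ {-4, 0, 1, 4}

A is real symmetric, so its spectrum consists of real eigenvalues. Expanding the characteristic polynomial of the displayed matrix gives
  det(λ I - A) = p(λ) = λ^4 + (-1)λ^3 + (-16)λ^2 + (16)λ + (0).
Solving p(λ) = 0 yields eigenvalues ≈ -4, 0, 1, 4. (A is shown rounded to 4 decimals, so these recover the underlying integer eigenvalues to within that precision.)
Verification: the trace of A = 1 equals the sum of eigenvalues 1, and det(A) ≈ 0.0007 matches the eigenvalue product 0.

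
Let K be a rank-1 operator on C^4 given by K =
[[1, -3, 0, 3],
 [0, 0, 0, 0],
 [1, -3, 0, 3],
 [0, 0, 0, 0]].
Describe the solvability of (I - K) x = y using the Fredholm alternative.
(I - K) is singular (det(I - K) = 0, i.e. 1 ∈ sigma(K)). (I - K) x = y is solvable iff y ⊥ ker((I - K)^*) = span{(1, -3, 0, 3)}, i.e. iff y_1 - 3y_2 + 3y_4 = 0. When solvable, the solutions are x = y + c·(1, 0, 1, 0), c arbitrary (ker(I - K) = span{(1, 0, 1, 0)}, dimension 1).

K has rank 1, so it is an outer product K = u v^T: every row of K is a multiple of one row vector. Reading off the entries, u = (1, 0, 1, 0) and v = (1, -3, 0, 3) (row i of K equals u_i·v^T). A rank-one matrix u v^T satisfies K u = u (v·u) and kills the (3)-dimensional subspace v^⊥, so its characteristic polynomial is lambda^3 (lambda - v·u) with v·u = tr K = 1. Hence the eigenvalues of I - K are 1 (multiplicity 3) and 1 - (1) = 0, so det(I - K) = 0. (Direct check: I - K =
[[0, 3, 0, -3],
 [0, 1, 0, 0],
 [-1, 3, 1, -3],
 [0, 0, 0, 1]]
has determinant 0.) So 1 is an eigenvalue of K and (I - K) is not invertible. The finite-dimensional Fredholm alternative says: either (I - K) is invertible, or ker(I - K) ≠ {0} and then range(I - K) = ker((I - K)^*)^⊥, with dim ker(I - K) = dim ker((I - K)^*). We are in the second case, so we need both kernels. Kernel of I - K: (I - K) u = u - u (v·u) = u - u = 0, so ker(I - K) = span{u} = span{(1, 0, 1, 0)} (it is exactly 1-dimensional because rank(I - K) = 3). Kernel of the adjoint: K is real, so (I - K)^* = I - K^T = I - v u^T, and (I - v u^T) v = v - v (u·v) = 0; hence ker((I - K)^*) = span{v} = span{(1, -3, 0, 3)}. Therefore (I - K) x = y is solvable iff <y, v> = 0, i.e. iff y_1 - 3y_2 + 3y_4 = 0. When this holds, K y = u (v·y) = 0, so (I - K) y = y and x = y is a particular solution; the full solution set is the line x = y + c·u = y + c·(1, 0, 1, 0), c ∈ C.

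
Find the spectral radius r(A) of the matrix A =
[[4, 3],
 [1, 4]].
r(A) = (8 + sqrt(12))/2 ≈ 5.7321

The eigenvalues of A are the roots of its characteristic polynomial. With M = A (coefficients from the trace and determinant):
  p(λ) = det(λ I - M) = λ^2 - 8λ + 13.
For λ^2 - 8λ + 13 the discriminant is 12. It is nonnegative but not a perfect square, so the roots are real and irrational: λ = (8 ± sqrt(12))/2 ≈ 5.7321, 2.2679.
Thus the eigenvalues (to 4 decimals) are 5.7321 (modulus 5.7321); 2.2679 (modulus 2.2679). The spectral radius is the largest modulus: r(A) = (8 + sqrt(12))/2 ≈ 5.7321. (Cross-check: r(A) ≤ ||A||_2 ≈ 6.1231; equality holds whenever A is normal, though it can also hold for some non-normal A.)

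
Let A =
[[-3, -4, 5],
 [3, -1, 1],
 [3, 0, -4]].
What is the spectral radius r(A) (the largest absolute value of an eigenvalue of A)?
r(A) ≈ 6.8786

The eigenvalues of A are the roots of its characteristic polynomial. With M = A (coefficients from the trace, the sum of principal 2x2 minors, and det A):
  p(λ) = det(λ I - M) = λ^3 + 8λ^2 + 16λ + 57.
No integer candidate from the rational root theorem (±divisors of 57) is a root, so the roots are irrational. The cubic discriminant is Δ = -73131 < 0, so there is one real root and a complex-conjugate pair. p(-7) = -6 and p(-6) = 33 have opposite signs, so a root lies in (-7, -6); Newton's method refines it to λ ≈ -6.8786. Dividing out (λ - (-6.8786)) leaves approximately λ^2 + 1.1214λ + 8.2865. For λ^2 + 1.1214λ + 8.2865 the discriminant is -31.8887. It is negative, so the remaining roots are the complex-conjugate pair λ ≈ -0.5607 ± 2.8235i. Their product equals the constant term, so |λ|^2 ≈ 8.2865 and |λ| ≈ 2.8786.
Thus the eigenvalues (to 4 decimals) are -6.8786 (modulus 6.8786); -0.5607 ± 2.8235i (modulus 2.8786). The spectral radius is the largest modulus: r(A) ≈ 6.8786. (Cross-check: r(A) ≤ ||A||_2 ≈ 8.3192; equality holds whenever A is normal, though it can also hold for some non-normal A.)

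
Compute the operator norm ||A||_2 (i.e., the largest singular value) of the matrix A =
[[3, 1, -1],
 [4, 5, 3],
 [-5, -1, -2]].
||A||_2 ≈ 8.8471 (= sqrt(largest eigenvalue of A^T A))

||A||_2 = sigma_max(A) = sqrt(lambda_max(A^T A)). Form the symmetric matrix M = A^T A =
[[50, 28, 19],
 [28, 27, 16],
 [19, 16, 14]].
Its characteristic polynomial (trace, sum of principal 2x2 minors, determinant of M give the coefficients) is
  p(λ) = det(λ I - M) = λ^3 - 91λ^2 + 1027λ - 2401.
No integer candidate from the rational root theorem (±divisors of 2401) is a root, so the roots are irrational. The cubic discriminant is Δ = 1047463232 > 0, so there are three distinct real roots. p(3) = -112 and p(4) = 315 have opposite signs, so a root lies in (3, 4); Newton's method refines it to λ ≈ 3.2289. p(9) = 200 and p(10) = -231 have opposite signs, so a root lies in (9, 10); Newton's method refines it to λ ≈ 9.5003. p(78) = -1387 and p(79) = 3840 have opposite signs, so a root lies in (78, 79); Newton's method refines it to λ ≈ 78.2708. Check (Vieta): the three roots sum to 91, matching tr M = 91.
So the eigenvalues of A^T A are ≈ 3.2289, 9.5003, 78.2708 (all ≥ 0, as they must be for A^T A). The largest is λ_max ≈ 78.2708, hence ||A||_2 = sqrt(λ_max) ≈ 8.8471.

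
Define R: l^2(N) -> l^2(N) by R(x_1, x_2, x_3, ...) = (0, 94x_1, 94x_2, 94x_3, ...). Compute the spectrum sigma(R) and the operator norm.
sigma(R) = closed disk {z in C : |z| ≤ 94}; ||R|| = 94

Note R = 94·U where U is the unit right shift (U x)_k = x_{k-1} (with x_0 := 0); so ||R|| = 94||U|| and sigma(R) = 94·sigma(U). ||R x||^2 = sum_{k≥1} |94x_k|^2 = 8836||x||^2, so ||R|| = 94 and sigma(R) ⊂ {|z| ≤ 94}. For any |lambda| < 94, the equation (R - lambda I) x = 0 forces x_1 = 0, then 94x_k = lambda x_{k+1} ⇒ x = 0, so R has no eigenvalues. But (R - lambda I) is not surjective for |lambda| < 94: solving (R - lambda I) x = e_1 would require x_n proportional to (lambda/94)^(-n), which is not in l^2. So every |lambda| < 94 lies in the residual spectrum. The boundary |lambda| = 94 is in the approximate point spectrum (the spectrum is closed). Hence sigma(R) is the closed disk of radius 94.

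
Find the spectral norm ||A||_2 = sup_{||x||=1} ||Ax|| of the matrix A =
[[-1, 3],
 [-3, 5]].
||A||_2 = sqrt((44 + sqrt(1872))/2) ≈ 6.6056 (= sqrt(largest eigenvalue of A^T A))

||A||_2 = sigma_max(A) = sqrt(lambda_max(A^T A)). Form the symmetric matrix M = A^T A =
[[10, -18],
 [-18, 34]].
Its characteristic polynomial (trace, determinant of M give the coefficients) is
  p(λ) = det(λ I - M) = λ^2 - 44λ + 16.
For λ^2 - 44λ + 16 the discriminant is 1872. It is nonnegative but not a perfect square, so the roots are real and irrational: λ = (44 ± sqrt(1872))/2 ≈ 43.6333, 0.3667.
So the eigenvalues of A^T A are ≈ 0.3667, 43.6333 (all ≥ 0, as they must be for A^T A). The largest is λ_max = (44 + sqrt(1872))/2 ≈ 43.6333, hence ||A||_2 = sqrt(λ_max) = sqrt((44 + sqrt(1872))/2) ≈ 6.6056.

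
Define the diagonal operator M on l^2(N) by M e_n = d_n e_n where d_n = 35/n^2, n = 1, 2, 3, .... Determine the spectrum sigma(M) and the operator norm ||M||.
sigma(M) = {35/n^2 : n ≥ 1} ∪ {0}; ||M|| = 35

A bounded diagonal operator on l^2 with diagonal entries d_n has spectrum equal to the closure of {d_n : n ≥ 1}: every d_n is an eigenvalue (with eigenvector e_n), so {d_n} ⊂ sigma(M); the spectrum is closed, so its closure is too; and for lambda not in the closure, (M - lambda I) has bounded inverse (the diagonal entries 1/(d_n - lambda) are bounded). For our sequence d_n = 35/n^2, n = 1, 2, 3, ...:
  - {d_n} = {35/n^2 : n ≥ 1}; the only limit point is 0
  - closure = {35/n^2 : n ≥ 1} ∪ {0}
For the norm: a diagonal operator has ||M|| = sup_n |d_n|. Here d_n = 35/n^2 is positive and decreasing, so sup_n |d_n| = d_1 = 35. So ||M|| = 35.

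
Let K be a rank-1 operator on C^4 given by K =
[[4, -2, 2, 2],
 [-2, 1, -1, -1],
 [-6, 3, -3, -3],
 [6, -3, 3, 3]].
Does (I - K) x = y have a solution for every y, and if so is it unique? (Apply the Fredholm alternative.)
(I - K) is invertible (det(I - K) = -4 ≠ 0), so for every y in C^4 the equation (I - K) x = y has a unique solution.

K has rank 1, so it is an outer product K = u v^T: every row of K is a multiple of one row vector. Reading off the entries, u = (-2, 1, 3, -3) and v = (-2, 1, -1, -1) (row i of K equals u_i·v^T). A rank-one matrix u v^T satisfies K u = u (v·u) and kills the (3)-dimensional subspace v^⊥, so its characteristic polynomial is lambda^3 (lambda - v·u) with v·u = tr K = 5. Hence the eigenvalues of I - K are 1 (multiplicity 3) and 1 - (5) = -4, so det(I - K) = -4. (Direct check: I - K =
[[-3, 2, -2, -2],
 [2, 0, 1, 1],
 [6, -3, 4, 3],
 [-6, 3, -3, -2]]
has determinant -4.) The finite-dimensional Fredholm alternative says: either (I - K) is invertible, or ker(I - K) ≠ {0} and then range(I - K) = ker((I - K)^*)^⊥, with dim ker(I - K) = dim ker((I - K)^*). Since det(I - K) ≠ 0, 1 is not an eigenvalue of K and ker(I - K) = {0}, so we are in the first case: for every y there is a unique x = (I - K)^(-1) y. Explicitly, by the Sherman–Morrison formula, (I - u v^T)^(-1) = I + u v^T/(1 - v·u), i.e. (I - K)^(-1) = I + K/(-4).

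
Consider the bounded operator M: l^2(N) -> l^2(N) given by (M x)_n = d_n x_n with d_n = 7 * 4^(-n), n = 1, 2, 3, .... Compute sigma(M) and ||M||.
sigma(M) = {7 * 4^(-n) : n ≥ 1} ∪ {0}; ||M|| = 7/4

A bounded diagonal operator on l^2 with diagonal entries d_n has spectrum equal to the closure of {d_n : n ≥ 1}: every d_n is an eigenvalue (with eigenvector e_n), so {d_n} ⊂ sigma(M); the spectrum is closed, so its closure is too; and for lambda not in the closure, (M - lambda I) has bounded inverse (the diagonal entries 1/(d_n - lambda) are bounded). For our sequence d_n = 7 * 4^(-n), n = 1, 2, 3, ...:
  - {d_n} = {7 * 4^(-n) : n ≥ 1}; the only limit point is 0
  - closure = {7 * 4^(-n) : n ≥ 1} ∪ {0}
For the norm: a diagonal operator has ||M|| = sup_n |d_n|. Here d_n = 7 * 4^(-n) is positive and decreasing, so sup_n |d_n| = d_1 = 7/4. So ||M|| = 7/4.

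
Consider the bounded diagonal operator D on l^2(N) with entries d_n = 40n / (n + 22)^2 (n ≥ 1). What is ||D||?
||D|| = 5/11 (attained at n = 22)

For D diagonal, ||D|| = sup_n |d_n|. Treat f(x) = 40x / (x + 22)^2 for real x > 0. By the quotient rule, f'(x) = 40(22 - x)/(x + 22)^3, which is positive for x < 22 and negative for x > 22. So f has a unique maximum at x = 22, and since 22 is a positive integer, the supremum over n ≥ 1 is attained at n = 22: d_22 = 40·22/(22 + 22)^2 = 40·22/1936 = 5/11. Hence ||D|| = 5/11.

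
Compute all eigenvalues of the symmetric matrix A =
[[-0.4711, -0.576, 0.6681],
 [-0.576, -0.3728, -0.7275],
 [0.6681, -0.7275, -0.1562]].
sigma(A) ≈ {-1, 1} (-1 with multiplicity 2)

A is real symmetric, so its spectrum consists of real eigenvalues. Expanding the characteristic polynomial of the displayed matrix gives
  det(λ I - A) = p(λ) = λ^3 + (1)λ^2 + (-1)λ + (-1).
Solving p(λ) = 0 yields eigenvalues ≈ -1, -1, 1. (A is shown rounded to 4 decimals, so these recover the underlying integer eigenvalues to within that precision.)
Verification: the trace of A = -1 equals the sum of eigenvalues -1, and det(A) ≈ 1.0000 matches the eigenvalue product 1.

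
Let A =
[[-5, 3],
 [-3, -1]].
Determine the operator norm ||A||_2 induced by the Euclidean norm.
||A||_2 = sqrt((44 + sqrt(1152))/2) ≈ 6.2426 (= sqrt(largest eigenvalue of A^T A))

||A||_2 = sigma_max(A) = sqrt(lambda_max(A^T A)). Form the symmetric matrix M = A^T A =
[[34, -12],
 [-12, 10]].
Its characteristic polynomial (trace, determinant of M give the coefficients) is
  p(λ) = det(λ I - M) = λ^2 - 44λ + 196.
For λ^2 - 44λ + 196 the discriminant is 1152. It is nonnegative but not a perfect square, so the roots are real and irrational: λ = (44 ± sqrt(1152))/2 ≈ 38.9706, 5.0294.
So the eigenvalues of A^T A are ≈ 5.0294, 38.9706 (all ≥ 0, as they must be for A^T A). The largest is λ_max = (44 + sqrt(1152))/2 ≈ 38.9706, hence ||A||_2 = sqrt(λ_max) = sqrt((44 + sqrt(1152))/2) ≈ 6.2426.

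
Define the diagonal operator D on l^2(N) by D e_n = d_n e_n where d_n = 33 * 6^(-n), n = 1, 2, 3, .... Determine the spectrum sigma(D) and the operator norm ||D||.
sigma(D) = {33 * 6^(-n) : n ≥ 1} ∪ {0}; ||D|| = 11/2

A bounded diagonal operator on l^2 with diagonal entries d_n has spectrum equal to the closure of {d_n : n ≥ 1}: every d_n is an eigenvalue (with eigenvector e_n), so {d_n} ⊂ sigma(D); the spectrum is closed, so its closure is too; and for lambda not in the closure, (D - lambda I) has bounded inverse (the diagonal entries 1/(d_n - lambda) are bounded). For our sequence d_n = 33 * 6^(-n), n = 1, 2, 3, ...:
  - {d_n} = {33 * 6^(-n) : n ≥ 1}; the only limit point is 0
  - closure = {33 * 6^(-n) : n ≥ 1} ∪ {0}
For the norm: a diagonal operator has ||D|| = sup_n |d_n|. Here d_n = 33 * 6^(-n) is positive and decreasing, so sup_n |d_n| = d_1 = 33/6 = 11/2. So ||D|| = 11/2.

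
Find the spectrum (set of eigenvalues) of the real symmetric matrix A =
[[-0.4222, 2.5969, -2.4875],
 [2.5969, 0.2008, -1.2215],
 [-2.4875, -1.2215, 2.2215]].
sigma(A) ≈ {-3, 0, 5}

A is real symmetric, so its spectrum consists of real eigenvalues. Expanding the characteristic polynomial of the displayed matrix gives
  det(λ I - A) = p(λ) = λ^3 + (-2)λ^2 + (-15)λ + (0.0012).
Solving p(λ) = 0 yields eigenvalues ≈ -3, 0, 5. (A is shown rounded to 4 decimals, so these recover the underlying integer eigenvalues to within that precision.)
Verification: the trace of A = 2 equals the sum of eigenvalues 2, and det(A) ≈ -0.0012 matches the eigenvalue product 0.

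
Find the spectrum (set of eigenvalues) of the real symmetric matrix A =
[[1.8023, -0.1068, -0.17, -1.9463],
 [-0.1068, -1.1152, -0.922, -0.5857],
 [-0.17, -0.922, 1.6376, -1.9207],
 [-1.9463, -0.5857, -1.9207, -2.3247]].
sigma(A) ≈ {-4, -1, 2, 3}

A is real symmetric, so its spectrum consists of real eigenvalues. Expanding the characteristic polynomial of the displayed matrix gives
  det(λ I - A) = p(λ) = λ^4 + (0)λ^3 + (-15)λ^2 + (10)λ + (23.9977).
Solving p(λ) = 0 yields eigenvalues ≈ -4, -1, 2, 3. (A is shown rounded to 4 decimals, so these recover the underlying integer eigenvalues to within that precision.)
Verification: the trace of A = 0 equals the sum of eigenvalues 0, and det(A) ≈ 23.9977 matches the eigenvalue product 24.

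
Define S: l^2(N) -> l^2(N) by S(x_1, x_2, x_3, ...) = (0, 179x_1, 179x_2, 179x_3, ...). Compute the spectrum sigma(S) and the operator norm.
sigma(S) = closed disk {z in C : |z| ≤ 179}; ||S|| = 179

Note S = 179·U where U is the unit right shift (U x)_k = x_{k-1} (with x_0 := 0); so ||S|| = 179||U|| and sigma(S) = 179·sigma(U). ||S x||^2 = sum_{k≥1} |179x_k|^2 = 32041||x||^2, so ||S|| = 179 and sigma(S) ⊂ {|z| ≤ 179}. For any |lambda| < 179, the equation (S - lambda I) x = 0 forces x_1 = 0, then 179x_k = lambda x_{k+1} ⇒ x = 0, so S has no eigenvalues. But (S - lambda I) is not surjective for |lambda| < 179: solving (S - lambda I) x = e_1 would require x_n proportional to (lambda/179)^(-n), which is not in l^2. So every |lambda| < 179 lies in the residual spectrum. The boundary |lambda| = 179 is in the approximate point spectrum (the spectrum is closed). Hence sigma(S) is the closed disk of radius 179.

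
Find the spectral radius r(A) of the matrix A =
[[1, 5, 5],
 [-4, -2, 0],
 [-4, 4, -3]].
r(A) ≈ 6.4587

The eigenvalues of A are the roots of its characteristic polynomial. With M = A (coefficients from the trace, the sum of principal 2x2 minors, and det A):
  p(λ) = det(λ I - M) = λ^3 + 4λ^2 + 41λ + 174.
No integer candidate from the rational root theorem (±divisors of 174) is a root, so the roots are irrational. The cubic discriminant is Δ = -597136 < 0, so there is one real root and a complex-conjugate pair. p(-5) = -56 and p(-4) = 10 have opposite signs, so a root lies in (-5, -4); Newton's method refines it to λ ≈ -4.1712. Dividing out (λ - (-4.1712)) leaves approximately λ^2 - 0.1712λ + 41.7143. For λ^2 - 0.1712λ + 41.7143 the discriminant is -166.8277. It is negative, so the remaining roots are the complex-conjugate pair λ ≈ 0.0856 ± 6.4581i. Their product equals the constant term, so |λ|^2 ≈ 41.7143 and |λ| ≈ 6.4587.
Thus the eigenvalues (to 4 decimals) are -4.1712 (modulus 4.1712); 0.0856 ± 6.4581i (modulus 6.4587). The spectral radius is the largest modulus: r(A) ≈ 6.4587. (Cross-check: r(A) ≤ ||A||_2 ≈ 7.5267; equality holds whenever A is normal, though it can also hold for some non-normal A.)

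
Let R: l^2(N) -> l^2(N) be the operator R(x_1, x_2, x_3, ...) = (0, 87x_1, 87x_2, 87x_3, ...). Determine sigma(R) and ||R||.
sigma(R) = closed disk {z in C : |z| ≤ 87}; ||R|| = 87

Note R = 87·U where U is the unit right shift (U x)_k = x_{k-1} (with x_0 := 0); so ||R|| = 87||U|| and sigma(R) = 87·sigma(U). ||R x||^2 = sum_{k≥1} |87x_k|^2 = 7569||x||^2, so ||R|| = 87 and sigma(R) ⊂ {|z| ≤ 87}. For any |lambda| < 87, the equation (R - lambda I) x = 0 forces x_1 = 0, then 87x_k = lambda x_{k+1} ⇒ x = 0, so R has no eigenvalues. But (R - lambda I) is not surjective for |lambda| < 87: solving (R - lambda I) x = e_1 would require x_n proportional to (lambda/87)^(-n), which is not in l^2. So every |lambda| < 87 lies in the residual spectrum. The boundary |lambda| = 87 is in the approximate point spectrum (the spectrum is closed). Hence sigma(R) is the closed disk of radius 87.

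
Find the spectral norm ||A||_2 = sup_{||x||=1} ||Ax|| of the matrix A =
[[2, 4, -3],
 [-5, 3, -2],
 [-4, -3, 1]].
||A||_2 ≈ 7.1105 (= sqrt(largest eigenvalue of A^T A))

||A||_2 = sigma_max(A) = sqrt(lambda_max(A^T A)). Form the symmetric matrix M = A^T A =
[[45, 5, 0],
 [5, 34, -21],
 [0, -21, 14]].
Its characteristic polynomial (trace, sum of principal 2x2 minors, determinant of M give the coefficients) is
  p(λ) = det(λ I - M) = λ^3 - 93λ^2 + 2170λ - 1225.
No integer candidate from the rational root theorem (±divisors of 1225) is a root, so the roots are irrational. The cubic discriminant is Δ = 322068425 > 0, so there are three distinct real roots. p(0) = -1225 and p(1) = 853 have opposite signs, so a root lies in (0, 1); Newton's method refines it to λ ≈ 0.5788. p(41) = 333 and p(42) = -49 have opposite signs, so a root lies in (41, 42); Newton's method refines it to λ ≈ 41.8618. p(50) = -225 and p(51) = 203 have opposite signs, so a root lies in (50, 51); Newton's method refines it to λ ≈ 50.5594. Check (Vieta): the three roots sum to 93, matching tr M = 93.
So the eigenvalues of A^T A are ≈ 0.5788, 41.8618, 50.5594 (all ≥ 0, as they must be for A^T A). The largest is λ_max ≈ 50.5594, hence ||A||_2 = sqrt(λ_max) ≈ 7.1105.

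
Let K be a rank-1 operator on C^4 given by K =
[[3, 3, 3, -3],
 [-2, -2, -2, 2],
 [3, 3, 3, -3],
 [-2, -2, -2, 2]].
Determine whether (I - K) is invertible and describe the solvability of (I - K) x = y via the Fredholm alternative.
(I - K) is invertible (det(I - K) = -5 ≠ 0), so for every y in C^4 the equation (I - K) x = y has a unique solution.

K has rank 1, so it is an outer product K = u v^T: every row of K is a multiple of one row vector. Reading off the entries, u = (3, -2, 3, -2) and v = (1, 1, 1, -1) (row i of K equals u_i·v^T). A rank-one matrix u v^T satisfies K u = u (v·u) and kills the (3)-dimensional subspace v^⊥, so its characteristic polynomial is lambda^3 (lambda - v·u) with v·u = tr K = 6. Hence the eigenvalues of I - K are 1 (multiplicity 3) and 1 - (6) = -5, so det(I - K) = -5. (Direct check: I - K =
[[-2, -3, -3, 3],
 [2, 3, 2, -2],
 [-3, -3, -2, 3],
 [2, 2, 2, -1]]
has determinant -5.) The finite-dimensional Fredholm alternative says: either (I - K) is invertible, or ker(I - K) ≠ {0} and then range(I - K) = ker((I - K)^*)^⊥, with dim ker(I - K) = dim ker((I - K)^*). Since det(I - K) ≠ 0, 1 is not an eigenvalue of K and ker(I - K) = {0}, so we are in the first case: for every y there is a unique x = (I - K)^(-1) y. Explicitly, by the Sherman–Morrison formula, (I - u v^T)^(-1) = I + u v^T/(1 - v·u), i.e. (I - K)^(-1) = I + K/(-5).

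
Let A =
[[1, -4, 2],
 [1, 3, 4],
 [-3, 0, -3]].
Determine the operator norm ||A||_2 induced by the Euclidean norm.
||A||_2 ≈ 6.1792 (= sqrt(largest eigenvalue of A^T A))

||A||_2 = sigma_max(A) = sqrt(lambda_max(A^T A)). Form the symmetric matrix M = A^T A =
[[11, -1, 15],
 [-1, 25, 4],
 [15, 4, 29]].
Its characteristic polynomial (trace, sum of principal 2x2 minors, determinant of M give the coefficients) is
  p(λ) = det(λ I - M) = λ^3 - 65λ^2 + 1077λ - 2025.
No integer candidate from the rational root theorem (±divisors of 2025) is a root, so the roots are irrational. The cubic discriminant is Δ = 120228768 > 0, so there are three distinct real roots. p(2) = -123 and p(3) = 648 have opposite signs, so a root lies in (2, 3); Newton's method refines it to λ ≈ 2.15. p(24) = 207 and p(25) = -100 have opposite signs, so a root lies in (24, 25); Newton's method refines it to λ ≈ 24.668. p(38) = -87 and p(39) = 432 have opposite signs, so a root lies in (38, 39); Newton's method refines it to λ ≈ 38.182. Check (Vieta): the three roots sum to 65, matching tr M = 65.
So the eigenvalues of A^T A are ≈ 2.15, 24.668, 38.182 (all ≥ 0, as they must be for A^T A). The largest is λ_max ≈ 38.182, hence ||A||_2 = sqrt(λ_max) ≈ 6.1792.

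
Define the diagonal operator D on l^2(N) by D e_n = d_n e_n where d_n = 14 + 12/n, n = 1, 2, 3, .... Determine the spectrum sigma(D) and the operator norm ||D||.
sigma(D) = {14 + 12/n : n ≥ 1} ∪ {14}; ||D|| = 26

A bounded diagonal operator on l^2 with diagonal entries d_n has spectrum equal to the closure of {d_n : n ≥ 1}: every d_n is an eigenvalue (with eigenvector e_n), so {d_n} ⊂ sigma(D); the spectrum is closed, so its closure is too; and for lambda not in the closure, (D - lambda I) has bounded inverse (the diagonal entries 1/(d_n - lambda) are bounded). For our sequence d_n = 14 + 12/n, n = 1, 2, 3, ...:
  - {d_n} = {14 + 12/n : n ≥ 1}; the only limit point is 14
  - closure = {14 + 12/n : n ≥ 1} ∪ {14}
For the norm: a diagonal operator has ||D|| = sup_n |d_n|. Here d_n = 14 + 12/n is positive and decreasing, so sup_n |d_n| = d_1 = 14 + 12 = 26. So ||D|| = 26.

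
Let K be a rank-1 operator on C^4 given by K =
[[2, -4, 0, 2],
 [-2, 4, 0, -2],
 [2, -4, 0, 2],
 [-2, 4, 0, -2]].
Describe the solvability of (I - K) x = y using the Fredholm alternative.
(I - K) is invertible (det(I - K) = -3 ≠ 0), so for every y in C^4 the equation (I - K) x = y has a unique solution.

K has rank 1, so it is an outer product K = u v^T: every row of K is a multiple of one row vector. Reading off the entries, u = (2, -2, 2, -2) and v = (1, -2, 0, 1) (row i of K equals u_i·v^T). A rank-one matrix u v^T satisfies K u = u (v·u) and kills the (3)-dimensional subspace v^⊥, so its characteristic polynomial is lambda^3 (lambda - v·u) with v·u = tr K = 4. Hence the eigenvalues of I - K are 1 (multiplicity 3) and 1 - (4) = -3, so det(I - K) = -3. (Direct check: I - K =
[[-1, 4, 0, -2],
 [2, -3, 0, 2],
 [-2, 4, 1, -2],
 [2, -4, 0, 3]]
has determinant -3.) The finite-dimensional Fredholm alternative says: either (I - K) is invertible, or ker(I - K) ≠ {0} and then range(I - K) = ker((I - K)^*)^⊥, with dim ker(I - K) = dim ker((I - K)^*). Since det(I - K) ≠ 0, 1 is not an eigenvalue of K and ker(I - K) = {0}, so we are in the first case: for every y there is a unique x = (I - K)^(-1) y. Explicitly, by the Sherman–Morrison formula, (I - u v^T)^(-1) = I + u v^T/(1 - v·u), i.e. (I - K)^(-1) = I + K/(-3).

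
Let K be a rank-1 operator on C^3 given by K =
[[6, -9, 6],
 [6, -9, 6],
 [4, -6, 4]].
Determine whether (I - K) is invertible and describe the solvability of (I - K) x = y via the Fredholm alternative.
(I - K) is singular (det(I - K) = 0, i.e. 1 ∈ sigma(K)). (I - K) x = y is solvable iff y ⊥ ker((I - K)^*) = span{(-2, 3, -2)}, i.e. iff -2y_1 + 3y_2 - 2y_3 = 0. When solvable, the solutions are x = y + c·(-3, -3, -2), c arbitrary (ker(I - K) = span{(-3, -3, -2)}, dimension 1).

K has rank 1, so it is an outer product K = u v^T: every row of K is a multiple of one row vector. Reading off the entries, u = (-3, -3, -2) and v = (-2, 3, -2) (row i of K equals u_i·v^T). A rank-one matrix u v^T satisfies K u = u (v·u) and kills the (2)-dimensional subspace v^⊥, so its characteristic polynomial is lambda^2 (lambda - v·u) with v·u = tr K = 1. Hence the eigenvalues of I - K are 1 (multiplicity 2) and 1 - (1) = 0, so det(I - K) = 0. (Direct check: I - K =
[[-5, 9, -6],
 [-6, 10, -6],
 [-4, 6, -3]]
has determinant 0.) So 1 is an eigenvalue of K and (I - K) is not invertible. The finite-dimensional Fredholm alternative says: either (I - K) is invertible, or ker(I - K) ≠ {0} and then range(I - K) = ker((I - K)^*)^⊥, with dim ker(I - K) = dim ker((I - K)^*). We are in the second case, so we need both kernels. Kernel of I - K: (I - K) u = u - u (v·u) = u - u = 0, so ker(I - K) = span{u} = span{(-3, -3, -2)} (it is exactly 1-dimensional because rank(I - K) = 2). Kernel of the adjoint: K is real, so (I - K)^* = I - K^T = I - v u^T, and (I - v u^T) v = v - v (u·v) = 0; hence ker((I - K)^*) = span{v} = span{(-2, 3, -2)}. Therefore (I - K) x = y is solvable iff <y, v> = 0, i.e. iff -2y_1 + 3y_2 - 2y_3 = 0. When this holds, K y = u (v·y) = 0, so (I - K) y = y and x = y is a particular solution; the full solution set is the line x = y + c·u = y + c·(-3, -3, -2), c ∈ C.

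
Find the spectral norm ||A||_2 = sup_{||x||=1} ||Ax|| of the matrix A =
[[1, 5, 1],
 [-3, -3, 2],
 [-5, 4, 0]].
||A||_2 ≈ 7.2191 (= sqrt(largest eigenvalue of A^T A))

||A||_2 = sigma_max(A) = sqrt(lambda_max(A^T A)). Form the symmetric matrix M = A^T A =
[[35, -6, -5],
 [-6, 50, -1],
 [-5, -1, 5]].
Its characteristic polynomial (trace, sum of principal 2x2 minors, determinant of M give the coefficients) is
  p(λ) = det(λ I - M) = λ^3 - 90λ^2 + 2113λ - 7225.
No integer candidate from the rational root theorem (±divisors of 7225) is a root, so the roots are irrational. The cubic discriminant is Δ = 682492937 > 0, so there are three distinct real roots. p(4) = -149 and p(5) = 1215 have opposite signs, so a root lies in (4, 5); Newton's method refines it to λ ≈ 4.104. p(33) = 431 and p(34) = -119 have opposite signs, so a root lies in (33, 34); Newton's method refines it to λ ≈ 33.7803. p(52) = -101 and p(53) = 831 have opposite signs, so a root lies in (52, 53); Newton's method refines it to λ ≈ 52.1157. Check (Vieta): the three roots sum to 90, matching tr M = 90.
So the eigenvalues of A^T A are ≈ 4.104, 33.7803, 52.1157 (all ≥ 0, as they must be for A^T A). The largest is λ_max ≈ 52.1157, hence ||A||_2 = sqrt(λ_max) ≈ 7.2191.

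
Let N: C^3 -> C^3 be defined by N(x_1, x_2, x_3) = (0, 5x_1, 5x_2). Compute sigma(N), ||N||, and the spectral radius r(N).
sigma(N) = {0}; ||N|| = 5; r(N) = 0. (N is nilpotent with N^3 = 0.)

On C^3, N is a strictly lower-triangular matrix with 5 on the subdiagonal and zeros elsewhere, so its characteristic polynomial is lambda^3 and every eigenvalue is 0: sigma(N) = {0}. For the operator norm, N e_i = 5e_{i+1} for i = 1, ..., 2 and N e_3 = 0, so the singular values of N are 5 (with multiplicity 2) and 0; hence ||N|| = 5. The spectral radius r(N) = max|lambda| = 0. Note ||N|| > r(N) — characteristic of non-normal nilpotent operators. Indeed N^3 = 0.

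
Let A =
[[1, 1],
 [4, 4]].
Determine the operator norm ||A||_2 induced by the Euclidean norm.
||A||_2 = sqrt(34) ≈ 5.831 (= sqrt(largest eigenvalue of A^T A))

||A||_2 = sigma_max(A) = sqrt(lambda_max(A^T A)). Form the symmetric matrix M = A^T A =
[[17, 17],
 [17, 17]].
Its characteristic polynomial (trace, determinant of M give the coefficients) is
  p(λ) = det(λ I - M) = λ^2 - 34λ.
For λ^2 - 34λ the discriminant is 1156. It is a perfect square (34^2), so the roots are rational: λ = (34 ± 34)/2 = 34, 0.
So the eigenvalues of A^T A are ≈ 0, 34 (all ≥ 0, as they must be for A^T A). The largest is λ_max = 34, hence ||A||_2 = sqrt(λ_max) = sqrt(34) ≈ 5.831.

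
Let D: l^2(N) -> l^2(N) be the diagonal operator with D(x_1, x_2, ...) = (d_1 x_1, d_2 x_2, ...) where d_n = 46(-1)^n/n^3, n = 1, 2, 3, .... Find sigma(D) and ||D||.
sigma(D) = {46(-1)^n/n^3 : n ≥ 1} ∪ {0}; ||D|| = 46

A bounded diagonal operator on l^2 with diagonal entries d_n has spectrum equal to the closure of {d_n : n ≥ 1}: every d_n is an eigenvalue (with eigenvector e_n), so {d_n} ⊂ sigma(D); the spectrum is closed, so its closure is too; and for lambda not in the closure, (D - lambda I) has bounded inverse (the diagonal entries 1/(d_n - lambda) are bounded). For our sequence d_n = 46(-1)^n/n^3, n = 1, 2, 3, ...:
  - {d_n} = {46(-1)^n/n^3 : n ≥ 1}; the only limit point is 0
  - closure = {46(-1)^n/n^3 : n ≥ 1} ∪ {0}
For the norm: a diagonal operator has ||D|| = sup_n |d_n|. Here |d_n| = 46/n^3 is decreasing, so sup_n |d_n| = |d_1| = 46. So ||D|| = 46.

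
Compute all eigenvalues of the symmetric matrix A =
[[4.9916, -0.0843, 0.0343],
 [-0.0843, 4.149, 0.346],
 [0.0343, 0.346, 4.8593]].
sigma(A) ≈ {4, 5} (5 with multiplicity 2)

A is real symmetric, so its spectrum consists of real eigenvalues. Expanding the characteristic polynomial of the displayed matrix gives
  det(λ I - A) = p(λ) = λ^3 + (-14)λ^2 + (65)λ + (-99.9978).
Solving p(λ) = 0 yields eigenvalues ≈ 4, 5, 5. (A is shown rounded to 4 decimals, so these recover the underlying integer eigenvalues to within that precision.)
Verification: the trace of A = 14 equals the sum of eigenvalues 14, and det(A) ≈ 99.9978 matches the eigenvalue product 100.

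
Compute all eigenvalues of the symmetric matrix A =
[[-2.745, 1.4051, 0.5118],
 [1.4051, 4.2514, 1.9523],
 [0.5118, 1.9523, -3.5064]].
sigma(A) ≈ {-4, -3, 5}

A is real symmetric, so its spectrum consists of real eigenvalues. Expanding the characteristic polynomial of the displayed matrix gives
  det(λ I - A) = p(λ) = λ^3 + (2)λ^2 + (-23)λ + (-60).
Solving p(λ) = 0 yields eigenvalues ≈ -4, -3, 5. (A is shown rounded to 4 decimals, so these recover the underlying integer eigenvalues to within that precision.)
Verification: the trace of A = -2 equals the sum of eigenvalues -2, and det(A) ≈ 59.9995 matches the eigenvalue product 60.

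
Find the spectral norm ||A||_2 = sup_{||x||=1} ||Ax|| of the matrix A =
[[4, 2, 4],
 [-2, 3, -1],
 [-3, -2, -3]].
||A||_2 ≈ 7.6699 (= sqrt(largest eigenvalue of A^T A))

||A||_2 = sigma_max(A) = sqrt(lambda_max(A^T A)). Form the symmetric matrix M = A^T A =
[[29, 8, 27],
 [8, 17, 11],
 [27, 11, 26]].
Its characteristic polynomial (trace, sum of principal 2x2 minors, determinant of M give the coefficients) is
  p(λ) = det(λ I - M) = λ^3 - 72λ^2 + 775λ - 4.
No integer candidate from the rational root theorem (±divisors of 4) is a root, so the roots are irrational. The cubic discriminant is Δ = 1249747700 > 0, so there are three distinct real roots. p(0) = -4 and p(1) = 700 have opposite signs, so a root lies in (0, 1); Newton's method refines it to λ ≈ 0.0052. p(13) = 100 and p(14) = -522 have opposite signs, so a root lies in (13, 14); Newton's method refines it to λ ≈ 13.1679. p(58) = -2150 and p(59) = 468 have opposite signs, so a root lies in (58, 59); Newton's method refines it to λ ≈ 58.8269. Check (Vieta): the three roots sum to 72, matching tr M = 72.
So the eigenvalues of A^T A are ≈ 0.0052, 13.1679, 58.8269 (all ≥ 0, as they must be for A^T A). The largest is λ_max ≈ 58.8269, hence ||A||_2 = sqrt(λ_max) ≈ 7.6699.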